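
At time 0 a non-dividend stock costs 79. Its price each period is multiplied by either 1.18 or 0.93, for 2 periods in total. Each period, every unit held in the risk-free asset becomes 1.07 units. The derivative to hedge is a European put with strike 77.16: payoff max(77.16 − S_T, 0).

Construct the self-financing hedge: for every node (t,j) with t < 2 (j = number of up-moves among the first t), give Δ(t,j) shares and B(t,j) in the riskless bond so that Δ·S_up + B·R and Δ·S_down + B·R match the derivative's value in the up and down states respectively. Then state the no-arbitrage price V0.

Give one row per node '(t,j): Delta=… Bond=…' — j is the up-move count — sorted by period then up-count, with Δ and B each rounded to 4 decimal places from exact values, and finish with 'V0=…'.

(0,0): Delta=-0.1839 Bond=16.0225
(1,0): Delta=-0.4809 Bond=38.9638
(1,1): Delta=0.0000 Bond=0.0000
V0=1.4936

The replicating-portfolio and risk-neutral prices coincide; use p* = (1.07−0.93)/(1.18−0.93) = 0.5600 for the latter.
At expiry t=2: V(2,0)=8.8329, V(2,1)=0.0000, V(2,2)=0.0000
Node (1,0) S=73.4700: V=(p*·0.0000+(1−p*)·8.8329)/1.07=3.6322; Δ=(0.0000−8.8329)/(86.6946−68.3271)=-0.4809; B=V−Δ·S=38.9638
Node (1,1) S=93.2200: V=(p*·0.0000+(1−p*)·0.0000)/1.07=0.0000; Δ=(0.0000−0.0000)/(109.9996−86.6946)=0.0000; B=V−Δ·S=0.0000
Node (0,0) S=79.0000: V=(p*·0.0000+(1−p*)·3.6322)/1.07=1.4936; Δ=(0.0000−3.6322)/(93.2200−73.4700)=-0.1839; B=V−Δ·S=16.0225
Each (Δ,B) replicates both successor values, so the strategy is self-financing and V0 is arbitrage-free.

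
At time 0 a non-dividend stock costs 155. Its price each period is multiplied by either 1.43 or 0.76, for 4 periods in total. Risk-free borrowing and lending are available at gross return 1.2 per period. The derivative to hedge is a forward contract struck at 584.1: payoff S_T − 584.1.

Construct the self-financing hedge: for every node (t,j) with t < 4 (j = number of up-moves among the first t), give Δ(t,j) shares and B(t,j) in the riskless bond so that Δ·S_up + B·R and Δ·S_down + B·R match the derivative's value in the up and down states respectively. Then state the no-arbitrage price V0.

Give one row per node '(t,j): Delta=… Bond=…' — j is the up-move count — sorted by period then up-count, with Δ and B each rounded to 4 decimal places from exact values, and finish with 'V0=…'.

Since d<R<u, set p* = (R−d)/(u−d) = 0.6567; price each node as the discounted p*-expectation of its children.
Payoff layer (t=4): V(4,0)=-532.3886, V(4,1)=-486.8010, V(4,2)=-401.0242, V(4,3)=-239.6284, V(4,4)=64.0505
(3,0): S=68.0413. Δ = (V_up−V_dn)/(S_up−S_dn) = (-486.8010−-532.3886)/(97.2990−51.7114) = 1.0000. V = [p*·-486.8010 + (1−p*)·-532.3886]/1.2 = -418.7087. B = V − Δ·S = -486.7500.
(3,1): S=128.0250. Δ = (V_up−V_dn)/(S_up−S_dn) = (-401.0242−-486.8010)/(183.0758−97.2990) = 1.0000. V = [p*·-401.0242 + (1−p*)·-486.8010]/1.2 = -358.7250. B = V − Δ·S = -486.7500.
(3,2): S=240.8892. Δ = (V_up−V_dn)/(S_up−S_dn) = (-239.6284−-401.0242)/(344.4716−183.0758) = 1.0000. V = [p*·-239.6284 + (1−p*)·-401.0242]/1.2 = -245.8608. B = V − Δ·S = -486.7500.
(3,3): S=453.2521. Δ = (V_up−V_dn)/(S_up−S_dn) = (64.0505−-239.6284)/(648.1505−344.4716) = 1.0000. V = [p*·64.0505 + (1−p*)·-239.6284]/1.2 = -33.4979. B = V − Δ·S = -486.7500.
(2,0): S=89.5280. Δ = (V_up−V_dn)/(S_up−S_dn) = (-358.7250−-418.7087)/(128.0250−68.0413) = 1.0000. V = [p*·-358.7250 + (1−p*)·-418.7087]/1.2 = -316.0970. B = V − Δ·S = -405.6250.
(2,1): S=168.4540. Δ = (V_up−V_dn)/(S_up−S_dn) = (-245.8608−-358.7250)/(240.8892−128.0250) = 1.0000. V = [p*·-245.8608 + (1−p*)·-358.7250]/1.2 = -237.1710. B = V − Δ·S = -405.6250.
(2,2): S=316.9595. Δ = (V_up−V_dn)/(S_up−S_dn) = (-33.4979−-245.8608)/(453.2521−240.8892) = 1.0000. V = [p*·-33.4979 + (1−p*)·-245.8608]/1.2 = -88.6655. B = V − Δ·S = -405.6250.
(1,0): S=117.8000. Δ = (V_up−V_dn)/(S_up−S_dn) = (-237.1710−-316.0970)/(168.4540−89.5280) = 1.0000. V = [p*·-237.1710 + (1−p*)·-316.0970]/1.2 = -220.2208. B = V − Δ·S = -338.0208.
(1,1): S=221.6500. Δ = (V_up−V_dn)/(S_up−S_dn) = (-88.6655−-237.1710)/(316.9595−168.4540) = 1.0000. V = [p*·-88.6655 + (1−p*)·-237.1710]/1.2 = -116.3708. B = V − Δ·S = -338.0208.
(0,0): S=155.0000. Δ = (V_up−V_dn)/(S_up−S_dn) = (-116.3708−-220.2208)/(221.6500−117.8000) = 1.0000. V = [p*·-116.3708 + (1−p*)·-220.2208]/1.2 = -126.6840. B = V − Δ·S = -281.6840.
Self-financing check: at every node Δ·S+B equals the discounted successor values.

(0,0): Delta=1.0000 Bond=-281.6840
(1,0): Delta=1.0000 Bond=-338.0208
(1,1): Delta=1.0000 Bond=-338.0208
(2,0): Delta=1.0000 Bond=-405.6250
(2,1): Delta=1.0000 Bond=-405.6250
(2,2): Delta=1.0000 Bond=-405.6250
(3,0): Delta=1.0000 Bond=-486.7500
(3,1): Delta=1.0000 Bond=-486.7500
(3,2): Delta=1.0000 Bond=-486.7500
(3,3): Delta=1.0000 Bond=-486.7500
V0=-126.6840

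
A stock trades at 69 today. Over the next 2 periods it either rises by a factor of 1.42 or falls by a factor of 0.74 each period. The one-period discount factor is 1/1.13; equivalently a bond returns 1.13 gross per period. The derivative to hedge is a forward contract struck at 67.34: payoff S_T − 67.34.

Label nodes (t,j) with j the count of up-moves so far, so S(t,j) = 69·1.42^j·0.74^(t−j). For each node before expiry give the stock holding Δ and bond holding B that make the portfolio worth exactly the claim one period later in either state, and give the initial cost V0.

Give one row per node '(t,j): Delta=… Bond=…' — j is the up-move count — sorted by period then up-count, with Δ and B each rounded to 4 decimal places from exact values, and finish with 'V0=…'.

The replicating-portfolio and risk-neutral prices coincide; use p* = (1.13−0.74)/(1.42−0.74) = 0.5735 for the latter.
Terminal payoffs: V(2,0)=-29.5556, V(2,1)=5.1652, V(2,2)=71.7916
(1,0): S=51.0600. Δ = (V_up−V_dn)/(S_up−S_dn) = (5.1652−-29.5556)/(72.5052−37.7844) = 1.0000. V = [p*·5.1652 + (1−p*)·-29.5556]/1.13 = -8.5329. B = V − Δ·S = -59.5929.
(1,1): S=97.9800. Δ = (V_up−V_dn)/(S_up−S_dn) = (71.7916−5.1652)/(139.1316−72.5052) = 1.0000. V = [p*·71.7916 + (1−p*)·5.1652]/1.13 = 38.3871. B = V − Δ·S = -59.5929.
(0,0): S=69.0000. Δ = (V_up−V_dn)/(S_up−S_dn) = (38.3871−-8.5329)/(97.9800−51.0600) = 1.0000. V = [p*·38.3871 + (1−p*)·-8.5329]/1.13 = 16.2629. B = V − Δ·S = -52.7371.
Check: Δ(0,0)·S0 + B(0,0) = 16.2629 = V0.

(0,0): Delta=1.0000 Bond=-52.7371
(1,0): Delta=1.0000 Bond=-59.5929
(1,1): Delta=1.0000 Bond=-59.5929
V0=16.2629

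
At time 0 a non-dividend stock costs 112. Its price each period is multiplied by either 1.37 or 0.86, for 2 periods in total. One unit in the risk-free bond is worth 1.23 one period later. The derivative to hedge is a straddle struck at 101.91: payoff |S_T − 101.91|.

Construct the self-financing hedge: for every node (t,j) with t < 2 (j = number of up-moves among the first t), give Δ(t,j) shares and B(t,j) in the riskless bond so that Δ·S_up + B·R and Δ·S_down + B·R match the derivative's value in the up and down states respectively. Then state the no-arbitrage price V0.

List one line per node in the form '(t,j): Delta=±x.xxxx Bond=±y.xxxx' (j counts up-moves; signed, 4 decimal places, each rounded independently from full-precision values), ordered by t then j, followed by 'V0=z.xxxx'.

(0,0): Delta=0.8509 Bond=-48.7660
(1,0): Delta=0.2234 Bond=0.4637
(1,1): Delta=1.0000 Bond=-82.8537
V0=46.5395

Since d<R<u, set p* = (R−d)/(u−d) = 0.7255; price each node as the discounted p*-expectation of its children.
Payoff layer (t=2): V(2,0)=19.0748, V(2,1)=30.0484, V(2,2)=108.3028
(1,0): S=96.3200. Δ = (V_up−V_dn)/(S_up−S_dn) = (30.0484−19.0748)/(131.9584−82.8352) = 0.2234. V = [p*·30.0484 + (1−p*)·19.0748]/1.23 = 21.9805. B = V − Δ·S = 0.4637.
(1,1): S=153.4400. Δ = (V_up−V_dn)/(S_up−S_dn) = (108.3028−30.0484)/(210.2128−131.9584) = 1.0000. V = [p*·108.3028 + (1−p*)·30.0484]/1.23 = 70.5863. B = V − Δ·S = -82.8537.
(0,0): S=112.0000. Δ = (V_up−V_dn)/(S_up−S_dn) = (70.5863−21.9805)/(153.4400−96.3200) = 0.8509. V = [p*·70.5863 + (1−p*)·21.9805]/1.23 = 46.5395. B = V − Δ·S = -48.7660.
The time-0 hedge costs 46.5395, which is the no-arbitrage price.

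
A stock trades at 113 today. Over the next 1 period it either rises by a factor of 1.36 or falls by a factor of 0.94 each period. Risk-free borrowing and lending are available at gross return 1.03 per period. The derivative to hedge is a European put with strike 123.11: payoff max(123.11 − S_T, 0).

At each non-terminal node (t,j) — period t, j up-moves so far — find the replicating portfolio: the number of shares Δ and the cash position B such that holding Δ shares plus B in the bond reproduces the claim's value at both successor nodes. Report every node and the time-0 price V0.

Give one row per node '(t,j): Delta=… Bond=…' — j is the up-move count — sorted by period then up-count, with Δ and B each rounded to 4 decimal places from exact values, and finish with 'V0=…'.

(0,0): Delta=-0.3559 Bond=53.0985
V0=12.8842

No-arbitrage ⇒ martingale measure with p* = (R−d)/(u−d) = 0.2143.
Terminal values V(1,·): V(1,0)=16.8900, V(1,1)=0.0000
Node (0,0) S=113.0000: V=(p*·0.0000+(1−p*)·16.8900)/1.03=12.8842; Δ=(0.0000−16.8900)/(153.6800−106.2200)=-0.3559; B=V−Δ·S=53.0985
Root portfolio cost Δ·113+B reproduces V0=12.8842.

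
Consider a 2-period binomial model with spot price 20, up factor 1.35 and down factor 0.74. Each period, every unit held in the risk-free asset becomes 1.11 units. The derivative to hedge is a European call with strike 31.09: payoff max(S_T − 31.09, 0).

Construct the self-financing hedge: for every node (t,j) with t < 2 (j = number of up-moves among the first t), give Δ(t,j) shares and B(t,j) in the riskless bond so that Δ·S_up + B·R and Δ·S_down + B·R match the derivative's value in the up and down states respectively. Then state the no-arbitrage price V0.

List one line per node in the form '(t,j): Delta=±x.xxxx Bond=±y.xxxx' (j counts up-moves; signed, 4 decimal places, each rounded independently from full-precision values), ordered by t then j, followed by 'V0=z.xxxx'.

(0,0): Delta=0.2401 Bond=-3.2011
(1,0): Delta=0.0000 Bond=0.0000
(1,1): Delta=0.3254 Bond=-5.8579
V0=1.6005

The replicating-portfolio and risk-neutral prices coincide; use p* = (1.11−0.74)/(1.35−0.74) = 0.6066 for the latter.
At expiry t=2: V(2,0)=0.0000, V(2,1)=0.0000, V(2,2)=5.3600
  t=1,j=0: stock 14.8000 → up 19.9800 (V=0.0000), down 10.9520 (V=0.0000). Price 0.0000; hedge Δ=0.0000, bond B=0.0000.
  t=1,j=1: stock 27.0000 → up 36.4500 (V=5.3600), down 19.9800 (V=0.0000). Price 2.9290; hedge Δ=0.3254, bond B=-5.8579.
  t=0,j=0: stock 20.0000 → up 27.0000 (V=2.9290), down 14.8000 (V=0.0000). Price 1.6005; hedge Δ=0.2401, bond B=-3.2011.
Check: Δ(0,0)·S0 + B(0,0) = 1.6005 = V0.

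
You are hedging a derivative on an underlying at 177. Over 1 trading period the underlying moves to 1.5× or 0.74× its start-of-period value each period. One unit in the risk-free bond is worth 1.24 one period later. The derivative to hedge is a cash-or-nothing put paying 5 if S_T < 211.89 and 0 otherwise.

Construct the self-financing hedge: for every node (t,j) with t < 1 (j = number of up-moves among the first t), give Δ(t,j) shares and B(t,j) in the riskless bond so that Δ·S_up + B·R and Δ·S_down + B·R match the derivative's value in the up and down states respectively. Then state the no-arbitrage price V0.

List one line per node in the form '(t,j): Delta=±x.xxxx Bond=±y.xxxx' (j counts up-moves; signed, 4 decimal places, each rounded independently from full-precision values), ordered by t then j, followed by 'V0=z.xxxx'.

(0,0): Delta=-0.0372 Bond=7.9584
V0=1.3795

The replicating-portfolio and risk-neutral prices coincide; use p* = (1.24−0.74)/(1.5−0.74) = 0.6579 for the latter.
Terminal payoffs: V(1,0)=5.0000, V(1,1)=0.0000
  t=0,j=0: stock 177.0000 → up 265.5000 (V=0.0000), down 130.9800 (V=5.0000). Price 1.3795; hedge Δ=-0.0372, bond B=7.9584.
Each (Δ,B) replicates both successor values, so the strategy is self-financing and V0 is arbitrage-free.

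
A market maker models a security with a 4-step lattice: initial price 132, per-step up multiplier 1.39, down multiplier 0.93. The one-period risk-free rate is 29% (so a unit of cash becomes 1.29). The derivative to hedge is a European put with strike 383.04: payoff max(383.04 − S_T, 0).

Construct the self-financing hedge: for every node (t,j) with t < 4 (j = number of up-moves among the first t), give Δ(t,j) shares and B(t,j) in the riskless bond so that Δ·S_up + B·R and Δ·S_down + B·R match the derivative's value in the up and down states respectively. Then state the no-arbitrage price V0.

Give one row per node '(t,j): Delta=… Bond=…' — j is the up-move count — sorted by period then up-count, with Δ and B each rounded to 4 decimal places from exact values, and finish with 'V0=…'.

No-arbitrage ⇒ martingale measure with p* = (R−d)/(u−d) = 0.7826.
Terminal payoffs: V(4,0)=284.2971, V(4,1)=235.4566, V(4,2)=162.4583, V(4,3)=53.3534, V(4,4)=0.0000
Node (3,0) S=106.1751: V=(p*·235.4566+(1−p*)·284.2971)/1.29=190.7551; Δ=(235.4566−284.2971)/(147.5834−98.7429)=-1.0000; B=V−Δ·S=296.9302
Node (3,1) S=158.6919: V=(p*·162.4583+(1−p*)·235.4566)/1.29=138.2384; Δ=(162.4583−235.4566)/(220.5817−147.5834)=-1.0000; B=V−Δ·S=296.9302
Node (3,2) S=237.1846: V=(p*·53.3534+(1−p*)·162.4583)/1.29=59.7456; Δ=(53.3534−162.4583)/(329.6866−220.5817)=-1.0000; B=V−Δ·S=296.9302
Node (3,3) S=354.5017: V=(p*·0.0000+(1−p*)·53.3534)/1.29=8.9911; Δ=(0.0000−53.3534)/(492.7574−329.6866)=-0.3272; B=V−Δ·S=124.9768
Node (2,0) S=114.1668: V=(p*·138.2384+(1−p*)·190.7551)/1.29=116.0117; Δ=(138.2384−190.7551)/(158.6919−106.1751)=-1.0000; B=V−Δ·S=230.1785
Node (2,1) S=170.6364: V=(p*·59.7456+(1−p*)·138.2384)/1.29=59.5421; Δ=(59.7456−138.2384)/(237.1846−158.6919)=-1.0000; B=V−Δ·S=230.1785
Node (2,2) S=255.0372: V=(p*·8.9911+(1−p*)·59.7456)/1.29=15.5230; Δ=(8.9911−59.7456)/(354.5017−237.1846)=-0.4326; B=V−Δ·S=125.8589
Node (1,0) S=122.7600: V=(p*·59.5421+(1−p*)·116.0117)/1.29=55.6729; Δ=(59.5421−116.0117)/(170.6364−114.1668)=-1.0000; B=V−Δ·S=178.4329
Node (1,1) S=183.4800: V=(p*·15.5230+(1−p*)·59.5421)/1.29=19.4515; Δ=(15.5230−59.5421)/(255.0372−170.6364)=-0.5215; B=V−Δ·S=115.1450
Node (0,0) S=132.0000: V=(p*·19.4515+(1−p*)·55.6729)/1.29=21.1827; Δ=(19.4515−55.6729)/(183.4800−122.7600)=-0.5965; B=V−Δ·S=99.9250
Check: Δ(0,0)·S0 + B(0,0) = 21.1827 = V0.

(0,0): Delta=-0.5965 Bond=99.9250
(1,0): Delta=-1.0000 Bond=178.4329
(1,1): Delta=-0.5215 Bond=115.1450
(2,0): Delta=-1.0000 Bond=230.1785
(2,1): Delta=-1.0000 Bond=230.1785
(2,2): Delta=-0.4326 Bond=125.8589
(3,0): Delta=-1.0000 Bond=296.9302
(3,1): Delta=-1.0000 Bond=296.9302
(3,2): Delta=-1.0000 Bond=296.9302
(3,3): Delta=-0.3272 Bond=124.9768
V0=21.1827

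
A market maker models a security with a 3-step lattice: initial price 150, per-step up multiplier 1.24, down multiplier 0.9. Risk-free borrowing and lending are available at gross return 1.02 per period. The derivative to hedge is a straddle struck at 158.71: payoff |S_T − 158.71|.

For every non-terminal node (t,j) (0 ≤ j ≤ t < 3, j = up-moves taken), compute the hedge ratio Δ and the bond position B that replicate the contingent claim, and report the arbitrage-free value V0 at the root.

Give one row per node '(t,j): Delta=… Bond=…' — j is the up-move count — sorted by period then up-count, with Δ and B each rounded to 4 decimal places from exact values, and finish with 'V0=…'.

Under the risk-neutral measure, an up-move has probability p* = (R−d)/(u−d) = 0.3529 and values discount at R = 1.02.
At expiry t=3: V(3,0)=49.3600, V(3,1)=8.0500, V(3,2)=48.8660, V(3,3)=127.2836
(2,0): S=121.5000. Δ = (V_up−V_dn)/(S_up−S_dn) = (8.0500−49.3600)/(150.6600−109.3500) = -1.0000. V = [p*·8.0500 + (1−p*)·49.3600]/1.02 = 34.0980. B = V − Δ·S = 155.5980.
(2,1): S=167.4000. Δ = (V_up−V_dn)/(S_up−S_dn) = (48.8660−8.0500)/(207.5760−150.6600) = 0.7171. V = [p*·48.8660 + (1−p*)·8.0500]/1.02 = 22.0153. B = V − Δ·S = -98.0317.
(2,2): S=230.6400. Δ = (V_up−V_dn)/(S_up−S_dn) = (127.2836−48.8660)/(285.9936−207.5760) = 1.0000. V = [p*·127.2836 + (1−p*)·48.8660]/1.02 = 75.0420. B = V − Δ·S = -155.5980.
(1,0): S=135.0000. Δ = (V_up−V_dn)/(S_up−S_dn) = (22.0153−34.0980)/(167.4000−121.5000) = -0.2632. V = [p*·22.0153 + (1−p*)·34.0980]/1.02 = 29.2486. B = V − Δ·S = 64.7859.
(1,1): S=186.0000. Δ = (V_up−V_dn)/(S_up−S_dn) = (75.0420−22.0153)/(230.6400−167.4000) = 0.8385. V = [p*·75.0420 + (1−p*)·22.0153]/1.02 = 39.9320. B = V − Δ·S = -116.0287.
(0,0): S=150.0000. Δ = (V_up−V_dn)/(S_up−S_dn) = (39.9320−29.2486)/(186.0000−135.0000) = 0.2095. V = [p*·39.9320 + (1−p*)·29.2486]/1.02 = 32.3718. B = V − Δ·S = 0.9500.
Root portfolio cost Δ·150+B reproduces V0=32.3718.

(0,0): Delta=0.2095 Bond=0.9500
(1,0): Delta=-0.2632 Bond=64.7859
(1,1): Delta=0.8385 Bond=-116.0287
(2,0): Delta=-1.0000 Bond=155.5980
(2,1): Delta=0.7171 Bond=-98.0317
(2,2): Delta=1.0000 Bond=-155.5980
V0=32.3718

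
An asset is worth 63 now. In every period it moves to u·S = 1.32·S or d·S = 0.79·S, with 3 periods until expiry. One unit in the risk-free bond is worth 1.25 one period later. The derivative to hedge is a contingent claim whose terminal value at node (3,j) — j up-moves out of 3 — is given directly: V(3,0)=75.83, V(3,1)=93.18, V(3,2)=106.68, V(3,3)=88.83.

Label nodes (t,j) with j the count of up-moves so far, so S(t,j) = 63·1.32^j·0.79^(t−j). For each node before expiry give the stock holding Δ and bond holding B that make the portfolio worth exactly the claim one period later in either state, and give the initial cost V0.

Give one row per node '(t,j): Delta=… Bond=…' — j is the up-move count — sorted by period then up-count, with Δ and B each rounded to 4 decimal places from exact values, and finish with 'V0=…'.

No-arbitrage ⇒ martingale measure with p* = (R−d)/(u−d) = 0.8679.
Terminal payoffs: V(3,0)=75.8300, V(3,1)=93.1800, V(3,2)=106.6800, V(3,3)=88.8300
  t=2,j=0: stock 39.3183 → up 51.9002 (V=93.1800), down 31.0615 (V=75.8300). Price 72.7108; hedge Δ=0.8326, bond B=39.9749.
  t=2,j=1: stock 65.6964 → up 86.7192 (V=106.6800), down 51.9002 (V=93.1800). Price 83.9176; hedge Δ=0.3877, bond B=58.4459.
  t=2,j=2: stock 109.7712 → up 144.8980 (V=88.8300), down 86.7192 (V=106.6800). Price 72.9500; hedge Δ=-0.3068, bond B=106.6293.
  t=1,j=0: stock 49.7700 → up 65.6964 (V=83.9176), down 39.3183 (V=72.7108). Price 65.9500; hedge Δ=0.4249, bond B=44.8051.
  t=1,j=1: stock 83.1600 → up 109.7712 (V=72.9500), down 65.6964 (V=83.9176). Price 59.5189; hedge Δ=-0.2488, bond B=80.2124.
  t=0,j=0: stock 63.0000 → up 83.1600 (V=59.5189), down 49.7700 (V=65.9500). Price 48.2946; hedge Δ=-0.1926, bond B=60.4287.
Self-financing check: at every node Δ·S+B equals the discounted successor values.

(0,0): Delta=-0.1926 Bond=60.4287
(1,0): Delta=0.4249 Bond=44.8051
(1,1): Delta=-0.2488 Bond=80.2124
(2,0): Delta=0.8326 Bond=39.9749
(2,1): Delta=0.3877 Bond=58.4459
(2,2): Delta=-0.3068 Bond=106.6293
V0=48.2946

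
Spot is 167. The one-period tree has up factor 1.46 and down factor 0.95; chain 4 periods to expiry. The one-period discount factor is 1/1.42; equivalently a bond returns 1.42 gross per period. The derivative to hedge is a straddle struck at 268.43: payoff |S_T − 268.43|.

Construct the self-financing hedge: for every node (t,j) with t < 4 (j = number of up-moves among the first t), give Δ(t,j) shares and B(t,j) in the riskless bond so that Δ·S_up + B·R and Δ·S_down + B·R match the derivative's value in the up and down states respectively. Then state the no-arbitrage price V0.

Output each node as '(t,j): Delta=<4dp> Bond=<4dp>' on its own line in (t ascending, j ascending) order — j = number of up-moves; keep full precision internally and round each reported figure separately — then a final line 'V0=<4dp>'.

(0,0): Delta=0.9914 Bond=-64.5344
(1,0): Delta=0.8893 Bond=-75.4294
(1,1): Delta=0.9971 Bond=-93.0184
(2,0): Delta=-0.1077 Bond=43.1545
(2,1): Delta=0.9445 Bond=-119.8982
(2,2): Delta=1.0000 Bond=-133.1234
(3,0): Delta=-1.0000 Bond=189.0352
(3,1): Delta=-0.0583 Bond=50.4065
(3,2): Delta=1.0000 Bond=-189.0352
(3,3): Delta=1.0000 Bond=-189.0352
V0=101.0341

The replicating-portfolio and risk-neutral prices coincide; use p* = (1.42−0.95)/(1.46−0.95) = 0.9216 for the latter.
Terminal values V(4,·): V(4,0)=132.4075, V(4,1)=59.3848, V(4,2)=52.8394, V(4,3)=225.3104, V(4,4)=490.3710
Node (3,0) S=143.1816: V=(p*·59.3848+(1−p*)·132.4075)/1.42=45.8536; Δ=(59.3848−132.4075)/(209.0452−136.0225)=-1.0000; B=V−Δ·S=189.0352
Node (3,1) S=220.0475: V=(p*·52.8394+(1−p*)·59.3848)/1.42=37.5724; Δ=(52.8394−59.3848)/(321.2694−209.0452)=-0.0583; B=V−Δ·S=50.4065
Node (3,2) S=338.1783: V=(p*·225.3104+(1−p*)·52.8394)/1.42=149.1431; Δ=(225.3104−52.8394)/(493.7404−321.2694)=1.0000; B=V−Δ·S=-189.0352
Node (3,3) S=519.7267: V=(p*·490.3710+(1−p*)·225.3104)/1.42=330.6915; Δ=(490.3710−225.3104)/(758.8010−493.7404)=1.0000; B=V−Δ·S=-189.0352
Node (2,0) S=150.7175: V=(p*·37.5724+(1−p*)·45.8536)/1.42=26.9168; Δ=(37.5724−45.8536)/(220.0476−143.1816)=-0.1077; B=V−Δ·S=43.1545
Node (2,1) S=231.6290: V=(p*·149.1431+(1−p*)·37.5724)/1.42=98.8679; Δ=(149.1431−37.5724)/(338.1783−220.0475)=0.9445; B=V−Δ·S=-119.8982
Node (2,2) S=355.9772: V=(p*·330.6915+(1−p*)·149.1431)/1.42=222.8538; Δ=(330.6915−149.1431)/(519.7267−338.1783)=1.0000; B=V−Δ·S=-133.1234
Node (1,0) S=158.6500: V=(p*·98.8679+(1−p*)·26.9168)/1.42=65.6512; Δ=(98.8679−26.9168)/(231.6290−150.7175)=0.8893; B=V−Δ·S=-75.4294
Node (1,1) S=243.8200: V=(p*·222.8538+(1−p*)·98.8679)/1.42=150.0911; Δ=(222.8538−98.8679)/(355.9772−231.6290)=0.9971; B=V−Δ·S=-93.0184
Node (0,0) S=167.0000: V=(p*·150.0911+(1−p*)·65.6512)/1.42=101.0341; Δ=(150.0911−65.6512)/(243.8200−158.6500)=0.9914; B=V−Δ·S=-64.5344
The time-0 hedge costs 101.0341, which is the no-arbitrage price.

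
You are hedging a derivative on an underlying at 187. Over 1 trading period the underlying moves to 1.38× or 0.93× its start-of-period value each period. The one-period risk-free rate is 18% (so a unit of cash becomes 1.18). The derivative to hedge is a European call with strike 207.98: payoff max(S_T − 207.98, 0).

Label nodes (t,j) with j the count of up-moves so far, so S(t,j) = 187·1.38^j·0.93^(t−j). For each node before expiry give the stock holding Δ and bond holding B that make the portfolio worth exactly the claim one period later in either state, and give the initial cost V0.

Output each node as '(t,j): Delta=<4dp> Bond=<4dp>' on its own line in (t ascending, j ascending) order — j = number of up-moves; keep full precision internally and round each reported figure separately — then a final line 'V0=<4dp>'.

No-arbitrage ⇒ martingale measure with p* = (R−d)/(u−d) = 0.5556.
Payoff layer (t=1): V(1,0)=0.0000, V(1,1)=50.0800
(0,0): S=187.0000. Δ = (V_up−V_dn)/(S_up−S_dn) = (50.0800−0.0000)/(258.0600−173.9100) = 0.5951. V = [p*·50.0800 + (1−p*)·0.0000]/1.18 = 23.5782. B = V − Δ·S = -87.7107.
Check: Δ(0,0)·S0 + B(0,0) = 23.5782 = V0.

(0,0): Delta=0.5951 Bond=-87.7107
V0=23.5782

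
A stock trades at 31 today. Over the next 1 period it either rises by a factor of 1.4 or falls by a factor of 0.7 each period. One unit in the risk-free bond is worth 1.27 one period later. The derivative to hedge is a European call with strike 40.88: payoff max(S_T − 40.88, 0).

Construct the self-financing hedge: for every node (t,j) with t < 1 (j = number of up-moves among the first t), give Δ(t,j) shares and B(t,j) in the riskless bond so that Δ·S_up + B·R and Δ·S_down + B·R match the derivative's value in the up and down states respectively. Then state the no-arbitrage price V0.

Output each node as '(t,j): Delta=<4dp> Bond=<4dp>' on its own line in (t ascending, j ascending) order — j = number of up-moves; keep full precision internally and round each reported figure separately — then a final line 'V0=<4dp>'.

The replicating-portfolio and risk-neutral prices coincide; use p* = (1.27−0.7)/(1.4−0.7) = 0.8143 for the latter.
Payoff layer (t=1): V(1,0)=0.0000, V(1,1)=2.5200
(0,0): S=31.0000. Δ = (V_up−V_dn)/(S_up−S_dn) = (2.5200−0.0000)/(43.4000−21.7000) = 0.1161. V = [p*·2.5200 + (1−p*)·0.0000]/1.27 = 1.6157. B = V − Δ·S = -1.9843.
The time-0 hedge costs 1.6157, which is the no-arbitrage price.

(0,0): Delta=0.1161 Bond=-1.9843
V0=1.6157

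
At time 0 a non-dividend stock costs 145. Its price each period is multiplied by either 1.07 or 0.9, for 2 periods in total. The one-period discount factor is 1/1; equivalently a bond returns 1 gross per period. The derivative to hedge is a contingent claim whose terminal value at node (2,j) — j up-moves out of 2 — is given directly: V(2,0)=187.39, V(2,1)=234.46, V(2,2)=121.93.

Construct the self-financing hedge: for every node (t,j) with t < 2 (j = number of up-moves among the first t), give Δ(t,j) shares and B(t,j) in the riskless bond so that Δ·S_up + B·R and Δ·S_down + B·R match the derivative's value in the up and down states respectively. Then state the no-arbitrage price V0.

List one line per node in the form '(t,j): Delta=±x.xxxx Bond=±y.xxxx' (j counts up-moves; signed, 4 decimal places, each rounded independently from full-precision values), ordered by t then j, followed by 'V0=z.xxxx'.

Under the risk-neutral measure, an up-move has probability p* = (R−d)/(u−d) = 0.5882 and values discount at R = 1.
Terminal values V(2,·): V(2,0)=187.3900, V(2,1)=234.4600, V(2,2)=121.9300
(1,0): S=130.5000. Δ = (V_up−V_dn)/(S_up−S_dn) = (234.4600−187.3900)/(139.6350−117.4500) = 2.1217. V = [p*·234.4600 + (1−p*)·187.3900]/1 = 215.0782. B = V − Δ·S = -61.8041.
(1,1): S=155.1500. Δ = (V_up−V_dn)/(S_up−S_dn) = (121.9300−234.4600)/(166.0105−139.6350) = -4.2665. V = [p*·121.9300 + (1−p*)·234.4600]/1 = 168.2659. B = V − Δ·S = 830.2071.
(0,0): S=145.0000. Δ = (V_up−V_dn)/(S_up−S_dn) = (168.2659−215.0782)/(155.1500−130.5000) = -1.8991. V = [p*·168.2659 + (1−p*)·215.0782]/1 = 187.5416. B = V − Δ·S = 462.9083.
Each (Δ,B) replicates both successor values, so the strategy is self-financing and V0 is arbitrage-free.

(0,0): Delta=-1.8991 Bond=462.9083
(1,0): Delta=2.1217 Bond=-61.8041
(1,1): Delta=-4.2665 Bond=830.2071
V0=187.5416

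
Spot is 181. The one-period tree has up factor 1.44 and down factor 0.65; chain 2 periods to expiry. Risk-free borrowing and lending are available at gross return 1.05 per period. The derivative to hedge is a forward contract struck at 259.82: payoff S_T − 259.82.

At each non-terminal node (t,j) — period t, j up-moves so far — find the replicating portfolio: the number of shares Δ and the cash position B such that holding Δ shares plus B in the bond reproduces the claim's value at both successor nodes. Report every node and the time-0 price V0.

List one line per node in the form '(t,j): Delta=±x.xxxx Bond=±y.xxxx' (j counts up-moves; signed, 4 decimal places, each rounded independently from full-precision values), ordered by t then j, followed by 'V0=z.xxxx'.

Under the risk-neutral measure, an up-move has probability p* = (R−d)/(u−d) = 0.5063 and values discount at R = 1.05.
Terminal values V(2,·): V(2,0)=-183.3475, V(2,1)=-90.4040, V(2,2)=115.5016
  t=1,j=0: stock 117.6500 → up 169.4160 (V=-90.4040), down 76.4725 (V=-183.3475). Price -129.7976; hedge Δ=1.0000, bond B=-247.4476.
  t=1,j=1: stock 260.6400 → up 375.3216 (V=115.5016), down 169.4160 (V=-90.4040). Price 13.1924; hedge Δ=1.0000, bond B=-247.4476.
  t=0,j=0: stock 181.0000 → up 260.6400 (V=13.1924), down 117.6500 (V=-129.7976). Price -54.6644; hedge Δ=1.0000, bond B=-235.6644.
Self-financing check: at every node Δ·S+B equals the discounted successor values.

(0,0): Delta=1.0000 Bond=-235.6644
(1,0): Delta=1.0000 Bond=-247.4476
(1,1): Delta=1.0000 Bond=-247.4476
V0=-54.6644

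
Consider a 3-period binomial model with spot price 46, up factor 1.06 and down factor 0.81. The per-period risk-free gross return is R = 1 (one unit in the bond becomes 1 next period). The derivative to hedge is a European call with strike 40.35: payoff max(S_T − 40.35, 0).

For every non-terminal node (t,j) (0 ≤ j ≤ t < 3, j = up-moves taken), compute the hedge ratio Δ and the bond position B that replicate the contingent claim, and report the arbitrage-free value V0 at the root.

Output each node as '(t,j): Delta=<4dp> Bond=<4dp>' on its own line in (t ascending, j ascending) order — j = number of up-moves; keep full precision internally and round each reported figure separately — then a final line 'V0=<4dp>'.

The replicating-portfolio and risk-neutral prices coincide; use p* = (1−0.81)/(1.06−0.81) = 0.7600 for the latter.
Terminal values V(3,·): V(3,0)=0.0000, V(3,1)=0.0000, V(3,2)=1.5153, V(3,3)=14.4367
(2,0): S=30.1806. Δ = (V_up−V_dn)/(S_up−S_dn) = (0.0000−0.0000)/(31.9914−24.4463) = 0.0000. V = [p*·0.0000 + (1−p*)·0.0000]/1 = 0.0000. B = V − Δ·S = 0.0000.
(2,1): S=39.4956. Δ = (V_up−V_dn)/(S_up−S_dn) = (1.5153−0.0000)/(41.8653−31.9914) = 0.1535. V = [p*·1.5153 + (1−p*)·0.0000]/1 = 1.1517. B = V − Δ·S = -4.9097.
(2,2): S=51.6856. Δ = (V_up−V_dn)/(S_up−S_dn) = (14.4367−1.5153)/(54.7867−41.8653) = 1.0000. V = [p*·14.4367 + (1−p*)·1.5153]/1 = 11.3356. B = V − Δ·S = -40.3500.
(1,0): S=37.2600. Δ = (V_up−V_dn)/(S_up−S_dn) = (1.1517−0.0000)/(39.4956−30.1806) = 0.1236. V = [p*·1.1517 + (1−p*)·0.0000]/1 = 0.8753. B = V − Δ·S = -3.7314.
(1,1): S=48.7600. Δ = (V_up−V_dn)/(S_up−S_dn) = (11.3356−1.1517)/(51.6856−39.4956) = 0.8354. V = [p*·11.3356 + (1−p*)·1.1517]/1 = 8.8915. B = V − Δ·S = -31.8443.
(0,0): S=46.0000. Δ = (V_up−V_dn)/(S_up−S_dn) = (8.8915−0.8753)/(48.7600−37.2600) = 0.6971. V = [p*·8.8915 + (1−p*)·0.8753]/1 = 6.9676. B = V − Δ·S = -25.0972.
The time-0 hedge costs 6.9676, which is the no-arbitrage price.

(0,0): Delta=0.6971 Bond=-25.0972
(1,0): Delta=0.1236 Bond=-3.7314
(1,1): Delta=0.8354 Bond=-31.8443
(2,0): Delta=0.0000 Bond=0.0000
(2,1): Delta=0.1535 Bond=-4.9097
(2,2): Delta=1.0000 Bond=-40.3500
V0=6.9676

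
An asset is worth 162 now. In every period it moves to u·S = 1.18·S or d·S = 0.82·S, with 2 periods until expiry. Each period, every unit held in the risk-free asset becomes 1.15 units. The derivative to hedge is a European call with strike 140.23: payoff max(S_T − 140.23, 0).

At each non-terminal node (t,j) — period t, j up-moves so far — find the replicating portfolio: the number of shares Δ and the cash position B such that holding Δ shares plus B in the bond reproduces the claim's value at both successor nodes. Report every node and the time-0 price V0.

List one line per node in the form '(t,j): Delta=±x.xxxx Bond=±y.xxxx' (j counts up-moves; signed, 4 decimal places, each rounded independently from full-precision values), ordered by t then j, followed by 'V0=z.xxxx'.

(0,0): Delta=0.9611 Bond=-99.5691
(1,0): Delta=0.3455 Bond=-32.7231
(1,1): Delta=1.0000 Bond=-121.9391
V0=56.1303

Since d<R<u, set p* = (R−d)/(u−d) = 0.9167; price each node as the discounted p*-expectation of its children.
Terminal payoffs: V(2,0)=0.0000, V(2,1)=16.5212, V(2,2)=85.3388
Node (1,0) S=132.8400: V=(p*·16.5212+(1−p*)·0.0000)/1.15=13.1691; Δ=(16.5212−0.0000)/(156.7512−108.9288)=0.3455; B=V−Δ·S=-32.7231
Node (1,1) S=191.1600: V=(p*·85.3388+(1−p*)·16.5212)/1.15=69.2209; Δ=(85.3388−16.5212)/(225.5688−156.7512)=1.0000; B=V−Δ·S=-121.9391
Node (0,0) S=162.0000: V=(p*·69.2209+(1−p*)·13.1691)/1.15=56.1303; Δ=(69.2209−13.1691)/(191.1600−132.8400)=0.9611; B=V−Δ·S=-99.5691
Self-financing check: at every node Δ·S+B equals the discounted successor values.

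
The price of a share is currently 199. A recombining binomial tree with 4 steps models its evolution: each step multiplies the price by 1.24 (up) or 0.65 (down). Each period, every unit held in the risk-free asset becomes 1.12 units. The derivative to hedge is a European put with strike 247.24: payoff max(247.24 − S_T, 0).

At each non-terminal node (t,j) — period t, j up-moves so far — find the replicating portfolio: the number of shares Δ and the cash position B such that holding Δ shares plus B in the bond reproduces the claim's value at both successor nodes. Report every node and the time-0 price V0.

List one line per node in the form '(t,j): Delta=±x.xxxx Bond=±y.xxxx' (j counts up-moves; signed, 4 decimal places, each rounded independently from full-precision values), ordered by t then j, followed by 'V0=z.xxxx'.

Since d<R<u, set p* = (R−d)/(u−d) = 0.7966; price each node as the discounted p*-expectation of its children.
Terminal payoffs: V(4,0)=211.7173, V(4,1)=179.4735, V(4,2)=117.9624, V(4,3)=0.6182, V(4,4)=0.0000
(3,0): S=54.6504. Δ = (V_up−V_dn)/(S_up−S_dn) = (179.4735−211.7173)/(67.7665−35.5227) = -1.0000. V = [p*·179.4735 + (1−p*)·211.7173]/1.12 = 166.0996. B = V − Δ·S = 220.7500.
(3,1): S=104.2561. Δ = (V_up−V_dn)/(S_up−S_dn) = (117.9624−179.4735)/(129.2776−67.7665) = -1.0000. V = [p*·117.9624 + (1−p*)·179.4735]/1.12 = 116.4939. B = V − Δ·S = 220.7500.
(3,2): S=198.8886. Δ = (V_up−V_dn)/(S_up−S_dn) = (0.6182−117.9624)/(246.6218−129.2776) = -1.0000. V = [p*·0.6182 + (1−p*)·117.9624]/1.12 = 21.8614. B = V − Δ·S = 220.7500.
(3,3): S=379.4182. Δ = (V_up−V_dn)/(S_up−S_dn) = (0.0000−0.6182)/(470.4785−246.6218) = -0.0028. V = [p*·0.0000 + (1−p*)·0.6182]/1.12 = 0.1123. B = V − Δ·S = 1.1600.
(2,0): S=84.0775. Δ = (V_up−V_dn)/(S_up−S_dn) = (116.4939−166.0996)/(104.2561−54.6504) = -1.0000. V = [p*·116.4939 + (1−p*)·166.0996]/1.12 = 113.0207. B = V − Δ·S = 197.0982.
(2,1): S=160.3940. Δ = (V_up−V_dn)/(S_up−S_dn) = (21.8614−116.4939)/(198.8886−104.2561) = -1.0000. V = [p*·21.8614 + (1−p*)·116.4939]/1.12 = 36.7042. B = V − Δ·S = 197.0982.
(2,2): S=305.9824. Δ = (V_up−V_dn)/(S_up−S_dn) = (0.1123−21.8614)/(379.4182−198.8886) = -0.1205. V = [p*·0.1123 + (1−p*)·21.8614]/1.12 = 4.0498. B = V − Δ·S = 40.9129.
(1,0): S=129.3500. Δ = (V_up−V_dn)/(S_up−S_dn) = (36.7042−113.0207)/(160.3940−84.0775) = -1.0000. V = [p*·36.7042 + (1−p*)·113.0207]/1.12 = 46.6305. B = V − Δ·S = 175.9805.
(1,1): S=246.7600. Δ = (V_up−V_dn)/(S_up−S_dn) = (4.0498−36.7042)/(305.9824−160.3940) = -0.2243. V = [p*·4.0498 + (1−p*)·36.7042]/1.12 = 9.5459. B = V − Δ·S = 64.8923.
(0,0): S=199.0000. Δ = (V_up−V_dn)/(S_up−S_dn) = (9.5459−46.6305)/(246.7600−129.3500) = -0.3159. V = [p*·9.5459 + (1−p*)·46.6305]/1.12 = 15.2576. B = V − Δ·S = 78.1130.
Root portfolio cost Δ·199+B reproduces V0=15.2576.

(0,0): Delta=-0.3159 Bond=78.1130
(1,0): Delta=-1.0000 Bond=175.9805
(1,1): Delta=-0.2243 Bond=64.8923
(2,0): Delta=-1.0000 Bond=197.0982
(2,1): Delta=-1.0000 Bond=197.0982
(2,2): Delta=-0.1205 Bond=40.9129
(3,0): Delta=-1.0000 Bond=220.7500
(3,1): Delta=-1.0000 Bond=220.7500
(3,2): Delta=-1.0000 Bond=220.7500
(3,3): Delta=-0.0028 Bond=1.1600
V0=15.2576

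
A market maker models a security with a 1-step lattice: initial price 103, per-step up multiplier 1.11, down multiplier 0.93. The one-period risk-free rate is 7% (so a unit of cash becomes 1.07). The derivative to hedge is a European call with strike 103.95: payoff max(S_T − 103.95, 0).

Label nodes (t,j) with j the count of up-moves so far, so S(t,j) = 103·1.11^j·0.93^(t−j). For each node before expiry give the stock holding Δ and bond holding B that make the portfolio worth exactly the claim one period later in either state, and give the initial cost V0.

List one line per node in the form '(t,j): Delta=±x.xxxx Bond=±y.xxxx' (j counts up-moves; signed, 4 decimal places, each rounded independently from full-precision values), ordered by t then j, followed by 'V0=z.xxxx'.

Since d<R<u, set p* = (R−d)/(u−d) = 0.7778; price each node as the discounted p*-expectation of its children.
Terminal values V(1,·): V(1,0)=0.0000, V(1,1)=10.3800
(0,0): S=103.0000. Δ = (V_up−V_dn)/(S_up−S_dn) = (10.3800−0.0000)/(114.3300−95.7900) = 0.5599. V = [p*·10.3800 + (1−p*)·0.0000]/1.07 = 7.5452. B = V − Δ·S = -50.1215.
Check: Δ(0,0)·S0 + B(0,0) = 7.5452 = V0.

(0,0): Delta=0.5599 Bond=-50.1215
V0=7.5452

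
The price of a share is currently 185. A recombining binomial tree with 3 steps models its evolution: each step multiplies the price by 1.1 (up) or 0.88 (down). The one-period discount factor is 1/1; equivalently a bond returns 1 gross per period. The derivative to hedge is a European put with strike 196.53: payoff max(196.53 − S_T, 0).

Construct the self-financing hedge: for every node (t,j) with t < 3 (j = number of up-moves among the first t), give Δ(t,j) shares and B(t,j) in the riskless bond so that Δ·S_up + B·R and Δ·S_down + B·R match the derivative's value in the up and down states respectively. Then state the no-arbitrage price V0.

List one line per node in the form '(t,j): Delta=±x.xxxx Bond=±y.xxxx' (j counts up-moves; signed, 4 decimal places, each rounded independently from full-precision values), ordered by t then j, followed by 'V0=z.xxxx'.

The replicating-portfolio and risk-neutral prices coincide; use p* = (1−0.88)/(1.1−0.88) = 0.5455 for the latter.
At expiry t=3: V(3,0)=70.4577, V(3,1)=38.9396, V(3,2)=0.0000, V(3,3)=0.0000
  t=2,j=0: stock 143.2640 → up 157.5904 (V=38.9396), down 126.0723 (V=70.4577). Price 53.2660; hedge Δ=-1.0000, bond B=196.5300.
  t=2,j=1: stock 179.0800 → up 196.9880 (V=0.0000), down 157.5904 (V=38.9396). Price 17.6998; hedge Δ=-0.9884, bond B=194.6980.
  t=2,j=2: stock 223.8500 → up 246.2350 (V=0.0000), down 196.9880 (V=0.0000). Price 0.0000; hedge Δ=0.0000, bond B=0.0000.
  t=1,j=0: stock 162.8000 → up 179.0800 (V=17.6998), down 143.2640 (V=53.2660). Price 33.8663; hedge Δ=-0.9930, bond B=195.5307.
  t=1,j=1: stock 203.5000 → up 223.8500 (V=0.0000), down 179.0800 (V=17.6998). Price 8.0454; hedge Δ=-0.3953, bond B=88.4991.
  t=0,j=0: stock 185.0000 → up 203.5000 (V=8.0454), down 162.8000 (V=33.8663). Price 19.7821; hedge Δ=-0.6344, bond B=137.1498.
Self-financing check: at every node Δ·S+B equals the discounted successor values.

(0,0): Delta=-0.6344 Bond=137.1498
(1,0): Delta=-0.9930 Bond=195.5307
(1,1): Delta=-0.3953 Bond=88.4991
(2,0): Delta=-1.0000 Bond=196.5300
(2,1): Delta=-0.9884 Bond=194.6980
(2,2): Delta=0.0000 Bond=0.0000
V0=19.7821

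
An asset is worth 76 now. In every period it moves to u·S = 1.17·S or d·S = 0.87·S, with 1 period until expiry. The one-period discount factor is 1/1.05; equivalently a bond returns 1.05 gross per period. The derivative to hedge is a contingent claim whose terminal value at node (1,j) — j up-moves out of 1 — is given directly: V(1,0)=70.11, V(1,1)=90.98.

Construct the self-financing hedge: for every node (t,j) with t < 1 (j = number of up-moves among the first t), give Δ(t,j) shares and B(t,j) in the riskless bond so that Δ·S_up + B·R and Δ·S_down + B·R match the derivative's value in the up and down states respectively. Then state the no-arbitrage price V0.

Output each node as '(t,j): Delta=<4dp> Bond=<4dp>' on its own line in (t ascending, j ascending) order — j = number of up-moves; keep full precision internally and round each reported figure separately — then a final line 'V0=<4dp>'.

(0,0): Delta=0.9154 Bond=9.1305
V0=78.6971

Under the risk-neutral measure, an up-move has probability p* = (R−d)/(u−d) = 0.6000 and values discount at R = 1.05.
Payoff layer (t=1): V(1,0)=70.1100, V(1,1)=90.9800
Node (0,0) S=76.0000: V=(p*·90.9800+(1−p*)·70.1100)/1.05=78.6971; Δ=(90.9800−70.1100)/(88.9200−66.1200)=0.9154; B=V−Δ·S=9.1305
The time-0 hedge costs 78.6971, which is the no-arbitrage price.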